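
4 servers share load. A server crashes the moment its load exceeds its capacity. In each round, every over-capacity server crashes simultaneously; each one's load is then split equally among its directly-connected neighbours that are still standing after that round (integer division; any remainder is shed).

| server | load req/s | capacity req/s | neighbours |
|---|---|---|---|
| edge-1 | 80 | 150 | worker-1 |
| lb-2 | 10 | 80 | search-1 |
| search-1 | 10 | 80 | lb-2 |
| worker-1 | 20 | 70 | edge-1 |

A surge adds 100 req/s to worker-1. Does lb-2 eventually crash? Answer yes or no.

Round 1 — worker-1 at 120 > 70. worker-1 crashes.
  worker-1 sheds 120 req/s to edge-1: 120 each.
    edge-1: 80+120 = 200 > 150
Round 2 — edge-1 crashes.
  edge-1 sheds 200 req/s: no online neighbours, lost.
No further crashes.

no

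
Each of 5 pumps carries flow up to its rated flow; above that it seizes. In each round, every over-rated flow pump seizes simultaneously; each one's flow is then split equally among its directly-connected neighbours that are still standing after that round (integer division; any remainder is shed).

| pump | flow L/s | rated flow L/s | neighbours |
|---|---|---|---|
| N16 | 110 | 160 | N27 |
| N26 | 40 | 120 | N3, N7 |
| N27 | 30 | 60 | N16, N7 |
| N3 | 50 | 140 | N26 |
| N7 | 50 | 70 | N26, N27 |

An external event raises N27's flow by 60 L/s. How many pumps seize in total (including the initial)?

Round 1 — N27 at 90 > 60. N27 seizes.
  N27 sheds 90 L/s to N16, N7: 45 each.
    N16: 110+45 = 155 ≤ 160
    N7: 50+45 = 95 > 70
Round 2 — N7 seizes.
  N7 sheds 95 L/s to N26: 95 each.
    N26: 40+95 = 135 > 120
Round 3 — N26 seizes.
  N26 sheds 135 L/s to N3: 135 each.
    N3: 50+135 = 185 > 140
Round 4 — N3 seizes.
  N3 sheds 185 L/s: no online neighbours, lost.
No further seizures.

4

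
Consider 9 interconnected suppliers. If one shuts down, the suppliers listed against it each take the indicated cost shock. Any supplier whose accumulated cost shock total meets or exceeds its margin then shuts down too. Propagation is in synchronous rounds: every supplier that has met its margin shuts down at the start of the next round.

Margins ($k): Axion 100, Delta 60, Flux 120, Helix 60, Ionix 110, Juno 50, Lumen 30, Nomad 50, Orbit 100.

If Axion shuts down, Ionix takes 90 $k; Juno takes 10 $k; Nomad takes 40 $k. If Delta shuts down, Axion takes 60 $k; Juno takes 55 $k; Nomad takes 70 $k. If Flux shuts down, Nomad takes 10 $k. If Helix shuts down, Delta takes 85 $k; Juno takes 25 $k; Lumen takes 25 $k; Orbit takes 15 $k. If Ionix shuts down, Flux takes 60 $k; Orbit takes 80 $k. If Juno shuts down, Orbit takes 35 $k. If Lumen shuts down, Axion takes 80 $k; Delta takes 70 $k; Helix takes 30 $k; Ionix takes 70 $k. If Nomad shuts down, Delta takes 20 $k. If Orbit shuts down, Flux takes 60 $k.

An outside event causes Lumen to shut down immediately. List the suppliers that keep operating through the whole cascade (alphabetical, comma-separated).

Round 1 — Lumen shuts down (initial).
  Axion: +80 → 80 < 100
  Delta: +70 → 70 ≥ 60
  Helix: +30 → 30 < 60
  Ionix: +70 → 70 < 110
Round 2 — Delta shuts down.
  Axion: +60 → 140 ≥ 100
  Juno: +55 → 55 ≥ 50
  Nomad: +70 → 70 ≥ 50
Round 3 — Axion, Juno, Nomad shut down.
  Ionix: +90 → 160 ≥ 110
  Orbit: +35 → 35 < 100
Round 4 — Ionix shuts down.
  Flux: +60 → 60 < 120
  Orbit: +80 → 115 ≥ 100
Round 5 — Orbit shuts down.
  Flux: +60 → 120 ≥ 120
Round 6 — Flux shuts down.
No further shutdowns.

Helix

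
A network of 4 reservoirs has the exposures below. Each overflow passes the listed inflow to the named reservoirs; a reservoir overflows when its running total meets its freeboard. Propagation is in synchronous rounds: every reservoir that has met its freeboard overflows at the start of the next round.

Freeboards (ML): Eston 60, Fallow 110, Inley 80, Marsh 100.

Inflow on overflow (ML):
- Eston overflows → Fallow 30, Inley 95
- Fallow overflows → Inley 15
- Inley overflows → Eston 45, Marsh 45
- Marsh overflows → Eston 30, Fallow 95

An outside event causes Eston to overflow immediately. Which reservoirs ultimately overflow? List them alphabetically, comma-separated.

Round 1 — Eston overflows (initial).
  Fallow: +30 → 30 < 110
  Inley: +95 → 95 ≥ 80
Round 2 — Inley overflows.
  Marsh: +45 → 45 < 100
No further overflows.

Eston, Inley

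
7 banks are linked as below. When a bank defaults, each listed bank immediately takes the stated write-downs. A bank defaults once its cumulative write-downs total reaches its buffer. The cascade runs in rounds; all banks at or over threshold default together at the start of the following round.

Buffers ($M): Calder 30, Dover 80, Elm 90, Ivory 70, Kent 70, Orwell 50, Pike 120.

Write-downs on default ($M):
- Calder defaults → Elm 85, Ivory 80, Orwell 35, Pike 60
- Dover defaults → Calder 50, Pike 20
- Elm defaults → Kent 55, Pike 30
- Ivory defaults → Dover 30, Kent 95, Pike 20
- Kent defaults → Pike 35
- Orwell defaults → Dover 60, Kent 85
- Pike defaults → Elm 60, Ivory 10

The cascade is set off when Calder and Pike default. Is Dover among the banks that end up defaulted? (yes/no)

no

Round 1 — Calder, Pike default (initial).
  Elm: +85+60 → 145 ≥ 90
  Ivory: +80+10 → 90 ≥ 70
  Orwell: +35 → 35 < 50
Round 2 — Elm, Ivory default.
  Dover: +30 → 30 < 80
  Kent: +55+95 → 150 ≥ 70
Round 3 — Kent defaults.
No further defaults.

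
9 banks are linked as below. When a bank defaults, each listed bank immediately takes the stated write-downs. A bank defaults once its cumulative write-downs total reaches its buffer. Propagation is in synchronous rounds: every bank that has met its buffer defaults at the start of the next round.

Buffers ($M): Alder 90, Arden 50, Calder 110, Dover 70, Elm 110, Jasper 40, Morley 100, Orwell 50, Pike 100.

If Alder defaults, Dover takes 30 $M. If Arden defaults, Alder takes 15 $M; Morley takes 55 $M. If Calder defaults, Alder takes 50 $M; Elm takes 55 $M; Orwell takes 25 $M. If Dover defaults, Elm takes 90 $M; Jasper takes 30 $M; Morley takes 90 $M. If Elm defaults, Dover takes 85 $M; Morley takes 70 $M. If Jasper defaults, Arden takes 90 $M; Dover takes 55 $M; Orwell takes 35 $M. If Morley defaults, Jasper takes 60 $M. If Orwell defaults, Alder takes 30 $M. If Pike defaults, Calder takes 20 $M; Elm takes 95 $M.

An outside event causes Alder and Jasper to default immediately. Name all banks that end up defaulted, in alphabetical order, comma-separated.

Alder, Arden, Dover, Jasper, Morley

Round 1 — Alder, Jasper default (initial).
  Arden: +90 → 90 ≥ 50
  Dover: +30+55 → 85 ≥ 70
  Orwell: +35 → 35 < 50
Round 2 — Arden, Dover default.
  Elm: +90 → 90 < 110
  Morley: +55+90 → 145 ≥ 100
Round 3 — Morley defaults.
No further defaults.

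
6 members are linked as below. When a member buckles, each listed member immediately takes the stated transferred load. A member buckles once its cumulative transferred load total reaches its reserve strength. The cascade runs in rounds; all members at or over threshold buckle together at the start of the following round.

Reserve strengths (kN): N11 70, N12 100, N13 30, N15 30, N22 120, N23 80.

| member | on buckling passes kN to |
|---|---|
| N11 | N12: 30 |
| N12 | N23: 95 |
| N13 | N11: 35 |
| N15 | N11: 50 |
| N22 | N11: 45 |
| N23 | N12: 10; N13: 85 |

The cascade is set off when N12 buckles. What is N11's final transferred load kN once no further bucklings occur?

Round 1 — N12 buckles (initial).
  N23: +95 → 95 ≥ 80
Round 2 — N23 buckles.
  N13: +85 → 85 ≥ 30
Round 3 — N13 buckles.
  N11: +35 → 35 < 70
No further bucklings.

35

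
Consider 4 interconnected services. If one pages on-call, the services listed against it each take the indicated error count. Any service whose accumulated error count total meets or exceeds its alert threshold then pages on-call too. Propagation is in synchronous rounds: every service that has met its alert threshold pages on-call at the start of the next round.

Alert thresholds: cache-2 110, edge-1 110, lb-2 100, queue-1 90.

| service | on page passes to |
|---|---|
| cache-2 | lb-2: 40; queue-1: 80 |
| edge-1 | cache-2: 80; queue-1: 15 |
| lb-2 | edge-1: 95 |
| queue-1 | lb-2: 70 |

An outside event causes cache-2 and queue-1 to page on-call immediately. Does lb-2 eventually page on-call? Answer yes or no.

Round 1 — cache-2, queue-1 page on-call (initial).
  lb-2: +40+70 → 110 ≥ 100
Round 2 — lb-2 pages on-call.
  edge-1: +95 → 95 < 110
No further pages.

yes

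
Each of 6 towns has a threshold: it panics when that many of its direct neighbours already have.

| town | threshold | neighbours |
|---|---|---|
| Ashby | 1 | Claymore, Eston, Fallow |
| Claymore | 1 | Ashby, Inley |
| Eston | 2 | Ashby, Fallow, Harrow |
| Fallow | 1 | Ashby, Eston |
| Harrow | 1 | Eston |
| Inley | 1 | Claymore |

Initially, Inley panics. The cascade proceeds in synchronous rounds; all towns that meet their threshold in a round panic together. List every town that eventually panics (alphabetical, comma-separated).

Round 1 — Inley panics (initial).
Round 2 — checking thresholds:
  Claymore: 1 of 2 neighbours ≥ 1, panics.
Round 3 — checking thresholds:
  Ashby: 1 of 3 neighbours ≥ 1, panics.
Round 4 — checking thresholds:
  Eston: 1 of 3 neighbours < 2, holds.
  Fallow: 1 of 2 neighbours ≥ 1, panics.
Round 5 — checking thresholds:
  Eston: 2 of 3 neighbours ≥ 2, panics.
Round 6 — checking thresholds:
  Harrow: 1 of 1 neighbours ≥ 1, panics.
Round 7 — no new panics; cascade stops.

Ashby, Claymore, Eston, Fallow, Harrow, Inley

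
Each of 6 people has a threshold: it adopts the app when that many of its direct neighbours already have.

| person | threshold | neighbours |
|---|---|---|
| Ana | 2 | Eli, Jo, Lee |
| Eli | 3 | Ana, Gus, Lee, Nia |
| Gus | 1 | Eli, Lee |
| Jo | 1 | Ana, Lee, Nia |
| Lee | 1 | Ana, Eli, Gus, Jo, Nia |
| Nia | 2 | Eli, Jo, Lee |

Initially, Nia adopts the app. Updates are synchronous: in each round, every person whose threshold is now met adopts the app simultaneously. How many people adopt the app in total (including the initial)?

6

Round 1 — Nia adopts the app (initial).
Round 2 — checking thresholds:
  Eli: 1 of 4 neighbours < 3, not yet.
  Jo: 1 of 3 neighbours ≥ 1, adopts the app.
  Lee: 1 of 5 neighbours ≥ 1, adopts the app.
Round 3 — checking thresholds:
  Ana: 2 of 3 neighbours ≥ 2, adopts the app.
  Eli: 2 of 4 neighbours < 3, not yet.
  Gus: 1 of 2 neighbours ≥ 1, adopts the app.
Round 4 — checking thresholds:
  Eli: 4 of 4 neighbours ≥ 3, adopts the app.
Round 5 — no new adoptions; cascade stops.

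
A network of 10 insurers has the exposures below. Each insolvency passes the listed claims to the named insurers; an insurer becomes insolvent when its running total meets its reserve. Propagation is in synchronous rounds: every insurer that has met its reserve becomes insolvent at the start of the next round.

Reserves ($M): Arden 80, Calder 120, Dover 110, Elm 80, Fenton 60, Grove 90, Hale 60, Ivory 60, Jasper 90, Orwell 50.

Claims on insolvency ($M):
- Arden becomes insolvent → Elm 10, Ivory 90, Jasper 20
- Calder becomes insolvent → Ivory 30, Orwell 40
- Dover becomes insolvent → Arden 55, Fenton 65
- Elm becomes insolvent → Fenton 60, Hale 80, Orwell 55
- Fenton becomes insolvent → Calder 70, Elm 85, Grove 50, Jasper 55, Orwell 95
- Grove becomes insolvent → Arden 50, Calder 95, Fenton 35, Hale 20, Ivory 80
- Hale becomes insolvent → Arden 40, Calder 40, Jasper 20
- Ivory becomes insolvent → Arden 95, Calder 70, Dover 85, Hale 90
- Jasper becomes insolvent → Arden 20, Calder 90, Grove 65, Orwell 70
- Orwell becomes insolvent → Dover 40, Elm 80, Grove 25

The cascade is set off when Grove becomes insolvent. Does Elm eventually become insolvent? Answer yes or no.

Round 1 — Grove becomes insolvent (initial).
  Arden: +50 → 50 < 80
  Calder: +95 → 95 < 120
  Fenton: +35 → 35 < 60
  Hale: +20 → 20 < 60
  Ivory: +80 → 80 ≥ 60
Round 2 — Ivory becomes insolvent.
  Arden: +95 → 145 ≥ 80
  Calder: +70 → 165 ≥ 120
  Dover: +85 → 85 < 110
  Hale: +90 → 110 ≥ 60
Round 3 — Arden, Calder, Hale become insolvent.
  Elm: +10 → 10 < 80
  Jasper: +20+20 → 40 < 90
  Orwell: +40 → 40 < 50
No further insolvencies.

no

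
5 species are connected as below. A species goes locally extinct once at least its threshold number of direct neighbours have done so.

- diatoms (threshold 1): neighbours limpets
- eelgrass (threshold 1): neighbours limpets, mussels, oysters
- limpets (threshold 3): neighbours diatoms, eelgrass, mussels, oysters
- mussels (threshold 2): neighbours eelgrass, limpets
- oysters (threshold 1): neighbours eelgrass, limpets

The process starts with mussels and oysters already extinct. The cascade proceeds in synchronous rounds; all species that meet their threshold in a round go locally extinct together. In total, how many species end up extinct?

Round 1 — mussels, oysters go locally extinct (initial).
Round 2 — checking thresholds:
  eelgrass: 2 of 3 neighbours ≥ 1, goes locally extinct.
  limpets: 2 of 4 neighbours < 3, not yet.
Round 3 — checking thresholds:
  limpets: 3 of 4 neighbours ≥ 3, goes locally extinct.
Round 4 — checking thresholds:
  diatoms: 1 of 1 neighbours ≥ 1, goes locally extinct.
Round 5 — no new extinctions; cascade stops.

5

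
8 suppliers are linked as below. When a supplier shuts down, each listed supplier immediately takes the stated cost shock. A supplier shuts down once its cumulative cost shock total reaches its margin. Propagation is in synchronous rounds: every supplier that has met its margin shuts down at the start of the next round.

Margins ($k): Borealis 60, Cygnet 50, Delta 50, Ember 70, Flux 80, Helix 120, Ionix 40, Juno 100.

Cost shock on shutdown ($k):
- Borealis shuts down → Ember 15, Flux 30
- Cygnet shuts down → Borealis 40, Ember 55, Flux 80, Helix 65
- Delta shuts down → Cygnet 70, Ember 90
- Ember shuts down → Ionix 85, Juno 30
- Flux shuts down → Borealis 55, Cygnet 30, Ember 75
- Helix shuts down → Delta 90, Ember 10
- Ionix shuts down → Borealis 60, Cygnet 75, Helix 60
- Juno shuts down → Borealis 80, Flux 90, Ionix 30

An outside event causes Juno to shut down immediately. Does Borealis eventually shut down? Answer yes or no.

yes

Round 1 — Juno shuts down (initial).
  Borealis: +80 → 80 ≥ 60
  Flux: +90 → 90 ≥ 80
  Ionix: +30 → 30 < 40
Round 2 — Borealis, Flux shut down.
  Cygnet: +30 → 30 < 50
  Ember: +15+75 → 90 ≥ 70
Round 3 — Ember shuts down.
  Ionix: +85 → 115 ≥ 40
Round 4 — Ionix shuts down.
  Cygnet: +75 → 105 ≥ 50
  Helix: +60 → 60 < 120
Round 5 — Cygnet shuts down.
  Helix: +65 → 125 ≥ 120
Round 6 — Helix shuts down.
  Delta: +90 → 90 ≥ 50
Round 7 — Delta shuts down.
No further shutdowns.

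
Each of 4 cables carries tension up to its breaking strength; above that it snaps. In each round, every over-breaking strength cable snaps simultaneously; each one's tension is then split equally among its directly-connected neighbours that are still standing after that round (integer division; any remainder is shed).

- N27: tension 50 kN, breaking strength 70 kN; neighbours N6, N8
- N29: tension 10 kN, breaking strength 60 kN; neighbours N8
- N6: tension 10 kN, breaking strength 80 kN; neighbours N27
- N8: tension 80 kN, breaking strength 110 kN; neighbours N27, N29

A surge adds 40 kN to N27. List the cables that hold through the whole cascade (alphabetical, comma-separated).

Round 1 — N27 at 90 > 70. N27 snaps.
  N27 sheds 90 kN to N6, N8: 45 each.
    N6: 10+45 = 55 ≤ 80
    N8: 80+45 = 125 > 110
Round 2 — N8 snaps.
  N8 sheds 125 kN to N29: 125 each.
    N29: 10+125 = 135 > 60
Round 3 — N29 snaps.
  N29 sheds 135 kN: no online neighbours, lost.
No further breaks.

N6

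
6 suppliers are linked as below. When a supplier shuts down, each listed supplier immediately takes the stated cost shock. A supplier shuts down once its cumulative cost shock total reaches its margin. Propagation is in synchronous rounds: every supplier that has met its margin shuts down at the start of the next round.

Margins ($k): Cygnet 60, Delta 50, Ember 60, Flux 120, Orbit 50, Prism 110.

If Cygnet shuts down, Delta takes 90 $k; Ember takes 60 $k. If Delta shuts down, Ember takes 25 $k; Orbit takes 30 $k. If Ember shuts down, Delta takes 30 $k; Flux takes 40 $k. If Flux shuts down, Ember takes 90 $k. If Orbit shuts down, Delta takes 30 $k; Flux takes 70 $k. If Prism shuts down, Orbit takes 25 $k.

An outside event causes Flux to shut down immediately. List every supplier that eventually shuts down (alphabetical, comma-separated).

Ember, Flux

Round 1 — Flux shuts down (initial).
  Ember: +90 → 90 ≥ 60
Round 2 — Ember shuts down.
  Delta: +30 → 30 < 50
No further shutdowns.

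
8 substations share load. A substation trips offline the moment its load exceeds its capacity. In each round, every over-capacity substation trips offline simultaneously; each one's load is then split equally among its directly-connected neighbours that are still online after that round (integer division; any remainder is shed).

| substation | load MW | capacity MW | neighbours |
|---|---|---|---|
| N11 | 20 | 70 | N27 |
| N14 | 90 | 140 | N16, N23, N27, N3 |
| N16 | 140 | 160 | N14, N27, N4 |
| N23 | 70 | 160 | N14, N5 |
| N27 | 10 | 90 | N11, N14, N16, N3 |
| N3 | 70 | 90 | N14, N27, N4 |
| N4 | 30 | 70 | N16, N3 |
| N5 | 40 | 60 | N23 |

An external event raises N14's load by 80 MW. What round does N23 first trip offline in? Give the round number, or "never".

Round 1 — N14 at 170 > 140. N14 trips offline.
  N14 sheds 170 MW to N16, N23, N27, N3: 42 each (2 lost).
    N16: 140+42 = 182 > 160
    N23: 70+42 = 112 ≤ 160
    N27: 10+42 = 52 ≤ 90
    N3: 70+42 = 112 > 90
Round 2 — N16, N3 trip offline.
  N16 sheds 182 MW to N27, N4: 91 each.
    N27: 52+91 = 143 > 90
    N4: 30+91 = 121 > 70
  N3 sheds 112 MW to N27, N4: 56 each.
    N27: 143+56 = 199 > 90
    N4: 121+56 = 177 > 70
Round 3 — N27, N4 trip offline.
  N27 sheds 199 MW to N11: 199 each.
    N11: 20+199 = 219 > 70
  N4 sheds 177 MW: no online neighbours, lost.
Round 4 — N11 trips offline.
  N11 sheds 219 MW: no online neighbours, lost.
No further trips.

never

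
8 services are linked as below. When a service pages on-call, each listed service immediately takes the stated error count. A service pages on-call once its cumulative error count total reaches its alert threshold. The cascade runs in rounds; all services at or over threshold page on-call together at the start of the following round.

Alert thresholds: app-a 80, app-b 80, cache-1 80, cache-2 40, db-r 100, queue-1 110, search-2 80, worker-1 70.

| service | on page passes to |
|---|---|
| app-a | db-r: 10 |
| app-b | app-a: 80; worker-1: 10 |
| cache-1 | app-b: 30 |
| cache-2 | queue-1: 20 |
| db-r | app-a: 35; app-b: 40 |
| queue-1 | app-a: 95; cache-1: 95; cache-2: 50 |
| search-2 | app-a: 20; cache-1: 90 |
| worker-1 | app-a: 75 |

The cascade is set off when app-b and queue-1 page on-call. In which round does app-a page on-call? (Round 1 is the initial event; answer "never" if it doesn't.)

2

Round 1 — app-b, queue-1 page on-call (initial).
  app-a: +80+95 → 175 ≥ 80
  cache-1: +95 → 95 ≥ 80
  cache-2: +50 → 50 ≥ 40
  worker-1: +10 → 10 < 70
Round 2 — app-a, cache-1, cache-2 page on-call.
  db-r: +10 → 10 < 100
No further pages.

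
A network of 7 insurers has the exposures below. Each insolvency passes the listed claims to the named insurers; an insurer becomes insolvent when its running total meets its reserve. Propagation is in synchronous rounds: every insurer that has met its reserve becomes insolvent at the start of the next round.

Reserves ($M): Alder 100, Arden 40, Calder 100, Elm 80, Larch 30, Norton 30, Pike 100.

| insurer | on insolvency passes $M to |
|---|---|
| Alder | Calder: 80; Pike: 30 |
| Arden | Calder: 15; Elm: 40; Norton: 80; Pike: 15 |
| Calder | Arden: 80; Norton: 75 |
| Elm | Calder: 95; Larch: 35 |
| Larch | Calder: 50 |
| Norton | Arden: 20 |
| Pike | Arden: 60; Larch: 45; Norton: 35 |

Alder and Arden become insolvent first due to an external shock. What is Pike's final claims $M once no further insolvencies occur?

45

Round 1 — Alder, Arden become insolvent (initial).
  Calder: +80+15 → 95 < 100
  Elm: +40 → 40 < 80
  Norton: +80 → 80 ≥ 30
  Pike: +30+15 → 45 < 100
Round 2 — Norton becomes insolvent.
No further insolvencies.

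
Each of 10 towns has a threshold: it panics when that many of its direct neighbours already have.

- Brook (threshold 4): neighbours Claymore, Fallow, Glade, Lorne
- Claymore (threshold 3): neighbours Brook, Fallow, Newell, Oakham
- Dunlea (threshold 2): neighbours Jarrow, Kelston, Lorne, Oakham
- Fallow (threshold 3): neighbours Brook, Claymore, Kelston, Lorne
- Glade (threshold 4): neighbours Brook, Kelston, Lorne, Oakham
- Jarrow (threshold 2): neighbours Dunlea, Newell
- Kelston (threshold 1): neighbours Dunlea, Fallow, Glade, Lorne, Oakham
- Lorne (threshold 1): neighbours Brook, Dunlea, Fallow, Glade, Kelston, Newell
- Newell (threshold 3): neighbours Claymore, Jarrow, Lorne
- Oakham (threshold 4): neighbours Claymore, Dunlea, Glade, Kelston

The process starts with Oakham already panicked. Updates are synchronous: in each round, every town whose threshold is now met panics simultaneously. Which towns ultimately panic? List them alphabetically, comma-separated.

Dunlea, Kelston, Lorne, Oakham

Round 1 — Oakham panics (initial).
Round 2 — checking thresholds:
  Claymore: 1 of 4 neighbours < 3, not yet.
  Dunlea: 1 of 4 neighbours < 2, not yet.
  Glade: 1 of 4 neighbours < 4, not yet.
  Kelston: 1 of 5 neighbours ≥ 1, panics.
Round 3 — checking thresholds:
  Claymore: 1 of 4 neighbours < 3, not yet.
  Dunlea: 2 of 4 neighbours ≥ 2, panics.
  Fallow: 1 of 4 neighbours < 3, not yet.
  Glade: 2 of 4 neighbours < 4, not yet.
  Lorne: 1 of 6 neighbours ≥ 1, panics.
Round 4 — no new panics; cascade stops.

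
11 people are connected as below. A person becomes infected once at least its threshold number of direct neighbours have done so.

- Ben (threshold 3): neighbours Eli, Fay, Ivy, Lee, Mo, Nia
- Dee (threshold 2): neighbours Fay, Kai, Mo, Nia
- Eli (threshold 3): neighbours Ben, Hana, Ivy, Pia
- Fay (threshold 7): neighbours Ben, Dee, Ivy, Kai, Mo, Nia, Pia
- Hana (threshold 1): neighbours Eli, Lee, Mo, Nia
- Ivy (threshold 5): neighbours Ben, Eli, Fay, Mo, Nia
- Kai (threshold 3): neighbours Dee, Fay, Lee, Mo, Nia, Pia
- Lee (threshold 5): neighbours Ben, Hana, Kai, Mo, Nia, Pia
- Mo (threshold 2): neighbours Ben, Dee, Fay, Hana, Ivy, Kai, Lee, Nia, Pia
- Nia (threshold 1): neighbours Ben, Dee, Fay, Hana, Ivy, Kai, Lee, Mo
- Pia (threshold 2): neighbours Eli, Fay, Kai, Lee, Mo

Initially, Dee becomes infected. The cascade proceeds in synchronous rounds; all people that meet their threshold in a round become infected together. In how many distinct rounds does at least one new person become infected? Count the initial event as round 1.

8

Round 1 — Dee becomes infected (initial).
Round 2 — checking thresholds:
  Fay: 1 of 7 neighbours < 7, below threshold.
  Kai: 1 of 6 neighbours < 3, below threshold.
  Mo: 1 of 9 neighbours < 2, below threshold.
  Nia: 1 of 8 neighbours ≥ 1, becomes infected.
Round 3 — checking thresholds:
  Ben: 1 of 6 neighbours < 3, below threshold.
  Fay: 2 of 7 neighbours < 7, below threshold.
  Hana: 1 of 4 neighbours ≥ 1, becomes infected.
  Ivy: 1 of 5 neighbours < 5, below threshold.
  Kai: 2 of 6 neighbours < 3, below threshold.
  Lee: 1 of 6 neighbours < 5, below threshold.
  Mo: 2 of 9 neighbours ≥ 2, becomes infected.
Round 4 — checking thresholds:
  Ben: 2 of 6 neighbours < 3, below threshold.
  Eli: 1 of 4 neighbours < 3, below threshold.
  Fay: 3 of 7 neighbours < 7, below threshold.
  Ivy: 2 of 5 neighbours < 5, below threshold.
  Kai: 3 of 6 neighbours ≥ 3, becomes infected.
  Lee: 3 of 6 neighbours < 5, below threshold.
  Pia: 1 of 5 neighbours < 2, below threshold.
Round 5 — checking thresholds:
  Ben: 2 of 6 neighbours < 3, below threshold.
  Eli: 1 of 4 neighbours < 3, below threshold.
  Fay: 4 of 7 neighbours < 7, below threshold.
  Ivy: 2 of 5 neighbours < 5, below threshold.
  Lee: 4 of 6 neighbours < 5, below threshold.
  Pia: 2 of 5 neighbours ≥ 2, becomes infected.
Round 6 — checking thresholds:
  Ben: 2 of 6 neighbours < 3, below threshold.
  Eli: 2 of 4 neighbours < 3, below threshold.
  Fay: 5 of 7 neighbours < 7, below threshold.
  Ivy: 2 of 5 neighbours < 5, below threshold.
  Lee: 5 of 6 neighbours ≥ 5, becomes infected.
Round 7 — checking thresholds:
  Ben: 3 of 6 neighbours ≥ 3, becomes infected.
  Eli: 2 of 4 neighbours < 3, below threshold.
  Fay: 5 of 7 neighbours < 7, below threshold.
  Ivy: 2 of 5 neighbours < 5, below threshold.
Round 8 — checking thresholds:
  Eli: 3 of 4 neighbours ≥ 3, becomes infected.
  Fay: 6 of 7 neighbours < 7, below threshold.
  Ivy: 3 of 5 neighbours < 5, below threshold.
Round 9 — no new infections; cascade stops.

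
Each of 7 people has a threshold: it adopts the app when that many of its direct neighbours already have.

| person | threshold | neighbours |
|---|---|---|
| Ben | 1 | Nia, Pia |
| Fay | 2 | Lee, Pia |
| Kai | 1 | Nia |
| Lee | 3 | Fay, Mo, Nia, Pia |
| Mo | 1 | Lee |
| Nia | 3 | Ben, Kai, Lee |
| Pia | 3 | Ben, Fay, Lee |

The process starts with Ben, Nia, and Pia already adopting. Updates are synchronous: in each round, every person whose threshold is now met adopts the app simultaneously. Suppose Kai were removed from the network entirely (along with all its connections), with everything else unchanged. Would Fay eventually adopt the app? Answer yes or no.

no

With Kai removed:
Round 1 — Ben, Nia, Pia adopt the app (initial).
Round 2 — no new adoptions; cascade stops.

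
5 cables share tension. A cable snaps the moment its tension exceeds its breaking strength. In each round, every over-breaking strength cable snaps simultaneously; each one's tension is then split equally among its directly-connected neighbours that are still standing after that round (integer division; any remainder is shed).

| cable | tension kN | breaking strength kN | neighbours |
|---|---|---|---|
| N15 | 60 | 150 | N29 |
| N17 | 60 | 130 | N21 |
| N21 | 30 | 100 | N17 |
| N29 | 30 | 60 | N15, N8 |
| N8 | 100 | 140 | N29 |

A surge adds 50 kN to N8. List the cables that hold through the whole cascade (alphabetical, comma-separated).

N17, N21

Round 1 — N8 at 150 > 140. N8 snaps.
  N8 sheds 150 kN to N29: 150 each.
    N29: 30+150 = 180 > 60
Round 2 — N29 snaps.
  N29 sheds 180 kN to N15: 180 each.
    N15: 60+180 = 240 > 150
Round 3 — N15 snaps.
  N15 sheds 240 kN: no online neighbours, lost.
No further breaks.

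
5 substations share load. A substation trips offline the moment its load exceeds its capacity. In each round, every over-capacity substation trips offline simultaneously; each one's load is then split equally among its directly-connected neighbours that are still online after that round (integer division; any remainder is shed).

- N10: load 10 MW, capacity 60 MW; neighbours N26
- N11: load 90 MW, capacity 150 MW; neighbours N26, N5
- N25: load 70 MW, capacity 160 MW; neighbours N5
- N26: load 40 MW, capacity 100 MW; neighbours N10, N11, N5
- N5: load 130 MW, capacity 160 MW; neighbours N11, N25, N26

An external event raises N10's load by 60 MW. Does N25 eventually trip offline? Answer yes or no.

yes

Round 1 — N10 at 70 > 60. N10 trips offline.
  N10 sheds 70 MW to N26: 70 each.
    N26: 40+70 = 110 > 100
Round 2 — N26 trips offline.
  N26 sheds 110 MW to N11, N5: 55 each.
    N11: 90+55 = 145 ≤ 150
    N5: 130+55 = 185 > 160
Round 3 — N5 trips offline.
  N5 sheds 185 MW to N11, N25: 92 each (1 lost).
    N11: 145+92 = 237 > 150
    N25: 70+92 = 162 > 160
Round 4 — N11, N25 trip offline.
  N11 sheds 237 MW: no online neighbours, lost.
  N25 sheds 162 MW: no online neighbours, lost.
No further trips.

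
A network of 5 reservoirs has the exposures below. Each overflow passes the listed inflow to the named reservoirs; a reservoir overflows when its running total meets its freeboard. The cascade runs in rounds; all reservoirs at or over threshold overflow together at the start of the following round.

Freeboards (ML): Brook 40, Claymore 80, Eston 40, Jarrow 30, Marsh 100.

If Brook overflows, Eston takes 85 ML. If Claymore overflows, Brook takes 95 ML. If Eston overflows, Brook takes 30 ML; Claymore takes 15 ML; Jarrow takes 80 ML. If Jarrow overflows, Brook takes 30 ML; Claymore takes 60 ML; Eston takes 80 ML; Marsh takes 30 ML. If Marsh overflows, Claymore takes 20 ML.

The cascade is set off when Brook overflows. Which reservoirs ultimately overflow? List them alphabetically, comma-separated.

Round 1 — Brook overflows (initial).
  Eston: +85 → 85 ≥ 40
Round 2 — Eston overflows.
  Claymore: +15 → 15 < 80
  Jarrow: +80 → 80 ≥ 30
Round 3 — Jarrow overflows.
  Claymore: +60 → 75 < 80
  Marsh: +30 → 30 < 100
No further overflows.

Brook, Eston, Jarrow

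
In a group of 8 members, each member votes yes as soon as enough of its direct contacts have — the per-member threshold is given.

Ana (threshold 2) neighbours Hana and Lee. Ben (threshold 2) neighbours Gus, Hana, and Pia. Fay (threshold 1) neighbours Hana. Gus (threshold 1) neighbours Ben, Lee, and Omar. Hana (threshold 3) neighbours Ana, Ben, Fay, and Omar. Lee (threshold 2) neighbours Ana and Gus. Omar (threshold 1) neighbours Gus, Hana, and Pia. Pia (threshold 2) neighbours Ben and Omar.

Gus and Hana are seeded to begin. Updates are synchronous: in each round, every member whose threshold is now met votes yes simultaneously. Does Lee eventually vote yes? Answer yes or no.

Round 1 — Gus, Hana vote yes (initial).
Round 2 — checking thresholds:
  Ana: 1 of 2 neighbours < 2, holds.
  Ben: 2 of 3 neighbours ≥ 2, votes yes.
  Fay: 1 of 1 neighbours ≥ 1, votes yes.
  Lee: 1 of 2 neighbours < 2, holds.
  Omar: 2 of 3 neighbours ≥ 1, votes yes.
Round 3 — checking thresholds:
  Ana: 1 of 2 neighbours < 2, holds.
  Lee: 1 of 2 neighbours < 2, holds.
  Pia: 2 of 2 neighbours ≥ 2, votes yes.
Round 4 — no new yes votes; cascade stops.

no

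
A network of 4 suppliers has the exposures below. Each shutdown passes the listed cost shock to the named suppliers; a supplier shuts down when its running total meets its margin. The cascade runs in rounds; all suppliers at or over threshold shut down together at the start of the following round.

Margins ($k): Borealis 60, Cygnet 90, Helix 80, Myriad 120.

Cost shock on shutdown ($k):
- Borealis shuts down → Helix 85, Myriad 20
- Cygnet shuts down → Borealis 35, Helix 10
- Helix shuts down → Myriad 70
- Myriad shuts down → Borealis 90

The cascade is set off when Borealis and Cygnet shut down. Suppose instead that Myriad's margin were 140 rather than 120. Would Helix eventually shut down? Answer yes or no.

With Myriad's margin at 140:
Round 1 — Borealis, Cygnet shut down (initial).
  Helix: +85+10 → 95 ≥ 80
  Myriad: +20 → 20 < 140
Round 2 — Helix shuts down.
  Myriad: +70 → 90 < 140
No further shutdowns.

yes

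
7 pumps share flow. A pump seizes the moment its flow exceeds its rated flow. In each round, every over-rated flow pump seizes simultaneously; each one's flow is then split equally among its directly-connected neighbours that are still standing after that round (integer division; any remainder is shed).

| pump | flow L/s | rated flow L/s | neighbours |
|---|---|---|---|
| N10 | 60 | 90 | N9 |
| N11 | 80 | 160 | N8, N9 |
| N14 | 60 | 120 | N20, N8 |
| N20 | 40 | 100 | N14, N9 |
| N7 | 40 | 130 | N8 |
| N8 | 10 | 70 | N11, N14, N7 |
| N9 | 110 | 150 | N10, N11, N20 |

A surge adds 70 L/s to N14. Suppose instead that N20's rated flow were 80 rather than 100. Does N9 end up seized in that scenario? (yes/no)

With N20's rated flow at 80:
Round 1 — N14 at 130 > 120. N14 seizes.
  N14 sheds 130 L/s to N20, N8: 65 each.
    N20: 40+65 = 105 > 80
    N8: 10+65 = 75 > 70
Round 2 — N20, N8 seize.
  N20 sheds 105 L/s to N9: 105 each.
    N9: 110+105 = 215 > 150
  N8 sheds 75 L/s to N11, N7: 37 each (1 lost).
    N11: 80+37 = 117 ≤ 160
    N7: 40+37 = 77 ≤ 130
Round 3 — N9 seizes.
  N9 sheds 215 L/s to N10, N11: 107 each (1 lost).
    N10: 60+107 = 167 > 90
    N11: 117+107 = 224 > 160
Round 4 — N10, N11 seize.
  N10 sheds 167 L/s: no online neighbours, lost.
  N11 sheds 224 L/s: no online neighbours, lost.
No further seizures.

yes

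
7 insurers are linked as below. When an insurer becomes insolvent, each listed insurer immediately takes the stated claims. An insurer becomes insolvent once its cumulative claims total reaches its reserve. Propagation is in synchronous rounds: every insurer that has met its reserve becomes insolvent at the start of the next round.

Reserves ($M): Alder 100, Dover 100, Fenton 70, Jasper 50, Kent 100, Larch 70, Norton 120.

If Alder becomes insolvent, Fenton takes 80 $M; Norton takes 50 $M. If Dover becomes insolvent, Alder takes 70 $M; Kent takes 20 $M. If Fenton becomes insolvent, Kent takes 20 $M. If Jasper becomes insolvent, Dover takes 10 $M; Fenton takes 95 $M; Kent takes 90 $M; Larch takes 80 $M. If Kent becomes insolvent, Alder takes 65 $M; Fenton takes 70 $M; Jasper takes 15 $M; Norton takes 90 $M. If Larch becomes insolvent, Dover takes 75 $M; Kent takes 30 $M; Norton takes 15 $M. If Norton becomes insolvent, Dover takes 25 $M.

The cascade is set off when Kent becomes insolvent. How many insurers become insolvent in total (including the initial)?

Round 1 — Kent becomes insolvent (initial).
  Alder: +65 → 65 < 100
  Fenton: +70 → 70 ≥ 70
  Jasper: +15 → 15 < 50
  Norton: +90 → 90 < 120
Round 2 — Fenton becomes insolvent.
No further insolvencies.

2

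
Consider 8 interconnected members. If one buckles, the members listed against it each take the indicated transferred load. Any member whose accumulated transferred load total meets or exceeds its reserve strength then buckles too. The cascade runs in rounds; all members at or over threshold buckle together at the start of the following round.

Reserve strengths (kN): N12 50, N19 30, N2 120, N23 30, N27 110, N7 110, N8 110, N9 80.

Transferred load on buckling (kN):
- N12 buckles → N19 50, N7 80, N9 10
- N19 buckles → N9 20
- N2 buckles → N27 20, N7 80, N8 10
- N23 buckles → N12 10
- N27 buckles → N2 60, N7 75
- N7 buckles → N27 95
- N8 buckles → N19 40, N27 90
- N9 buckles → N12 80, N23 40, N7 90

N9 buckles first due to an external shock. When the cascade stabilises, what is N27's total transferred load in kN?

95

Round 1 — N9 buckles (initial).
  N12: +80 → 80 ≥ 50
  N23: +40 → 40 ≥ 30
  N7: +90 → 90 < 110
Round 2 — N12, N23 buckle.
  N19: +50 → 50 ≥ 30
  N7: +80 → 170 ≥ 110
Round 3 — N19, N7 buckle.
  N27: +95 → 95 < 110
No further bucklings.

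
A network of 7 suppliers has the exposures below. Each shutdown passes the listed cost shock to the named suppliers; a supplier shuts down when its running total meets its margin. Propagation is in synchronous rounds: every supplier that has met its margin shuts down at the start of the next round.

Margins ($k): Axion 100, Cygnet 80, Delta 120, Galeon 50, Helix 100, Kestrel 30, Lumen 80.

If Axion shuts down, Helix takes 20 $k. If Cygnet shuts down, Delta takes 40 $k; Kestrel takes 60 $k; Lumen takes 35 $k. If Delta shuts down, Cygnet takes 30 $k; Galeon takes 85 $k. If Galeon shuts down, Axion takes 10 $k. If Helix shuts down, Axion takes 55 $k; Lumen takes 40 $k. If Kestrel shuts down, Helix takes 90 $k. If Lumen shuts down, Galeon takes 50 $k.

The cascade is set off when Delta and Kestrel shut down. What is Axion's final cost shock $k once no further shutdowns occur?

Round 1 — Delta, Kestrel shut down (initial).
  Cygnet: +30 → 30 < 80
  Galeon: +85 → 85 ≥ 50
  Helix: +90 → 90 < 100
Round 2 — Galeon shuts down.
  Axion: +10 → 10 < 100
No further shutdowns.

10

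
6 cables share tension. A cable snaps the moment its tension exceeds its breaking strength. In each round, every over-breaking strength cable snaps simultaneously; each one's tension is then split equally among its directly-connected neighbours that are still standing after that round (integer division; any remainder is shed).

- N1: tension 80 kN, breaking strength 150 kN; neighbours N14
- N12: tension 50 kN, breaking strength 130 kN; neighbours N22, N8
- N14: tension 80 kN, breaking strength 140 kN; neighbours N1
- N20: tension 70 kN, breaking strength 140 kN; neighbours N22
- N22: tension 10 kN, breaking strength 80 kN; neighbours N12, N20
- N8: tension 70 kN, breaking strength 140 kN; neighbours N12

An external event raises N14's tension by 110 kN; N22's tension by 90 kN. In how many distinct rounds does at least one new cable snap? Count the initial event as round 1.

2

Round 1 — N14 at 190 > 140; N22 at 100 > 80. N14, N22 snap.
  N14 sheds 190 kN to N1: 190 each.
    N1: 80+190 = 270 > 150
  N22 sheds 100 kN to N12, N20: 50 each.
    N12: 50+50 = 100 ≤ 130
    N20: 70+50 = 120 ≤ 140
Round 2 — N1 snaps.
  N1 sheds 270 kN: no online neighbours, lost.
No further breaks.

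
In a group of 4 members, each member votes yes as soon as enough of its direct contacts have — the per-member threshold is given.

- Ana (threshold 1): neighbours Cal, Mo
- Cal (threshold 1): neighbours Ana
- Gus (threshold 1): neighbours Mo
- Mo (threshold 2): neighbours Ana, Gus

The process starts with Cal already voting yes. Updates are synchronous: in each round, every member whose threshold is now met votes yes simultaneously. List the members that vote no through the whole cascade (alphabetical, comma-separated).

Gus, Mo

Round 1 — Cal votes yes (initial).
Round 2 — checking thresholds:
  Ana: 1 of 2 neighbours ≥ 1, votes yes.
Round 3 — no new yes votes; cascade stops.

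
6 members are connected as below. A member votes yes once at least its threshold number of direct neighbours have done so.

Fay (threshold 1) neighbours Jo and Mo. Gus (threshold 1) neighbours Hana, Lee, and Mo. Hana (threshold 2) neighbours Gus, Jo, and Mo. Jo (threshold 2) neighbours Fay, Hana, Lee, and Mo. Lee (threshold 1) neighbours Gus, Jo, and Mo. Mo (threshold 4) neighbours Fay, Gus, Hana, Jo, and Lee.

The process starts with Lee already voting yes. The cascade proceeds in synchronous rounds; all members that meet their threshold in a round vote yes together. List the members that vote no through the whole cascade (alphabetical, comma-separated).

Fay, Hana, Jo, Mo

Round 1 — Lee votes yes (initial).
Round 2 — checking thresholds:
  Gus: 1 of 3 neighbours ≥ 1, votes yes.
  Jo: 1 of 4 neighbours < 2, not yet.
  Mo: 1 of 5 neighbours < 4, not yet.
Round 3 — no new yes votes; cascade stops.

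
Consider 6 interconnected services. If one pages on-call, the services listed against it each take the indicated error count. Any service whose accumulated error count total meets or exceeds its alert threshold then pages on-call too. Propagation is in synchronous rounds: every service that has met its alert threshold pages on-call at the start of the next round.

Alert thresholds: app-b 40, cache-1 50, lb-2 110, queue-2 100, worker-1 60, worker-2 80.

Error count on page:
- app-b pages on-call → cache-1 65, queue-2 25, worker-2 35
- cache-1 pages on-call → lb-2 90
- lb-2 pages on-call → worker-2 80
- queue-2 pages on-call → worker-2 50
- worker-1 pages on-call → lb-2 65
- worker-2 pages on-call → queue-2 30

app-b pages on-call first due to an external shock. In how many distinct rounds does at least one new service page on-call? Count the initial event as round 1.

2

Round 1 — app-b pages on-call (initial).
  cache-1: +65 → 65 ≥ 50
  queue-2: +25 → 25 < 100
  worker-2: +35 → 35 < 80
Round 2 — cache-1 pages on-call.
  lb-2: +90 → 90 < 110
No further pages.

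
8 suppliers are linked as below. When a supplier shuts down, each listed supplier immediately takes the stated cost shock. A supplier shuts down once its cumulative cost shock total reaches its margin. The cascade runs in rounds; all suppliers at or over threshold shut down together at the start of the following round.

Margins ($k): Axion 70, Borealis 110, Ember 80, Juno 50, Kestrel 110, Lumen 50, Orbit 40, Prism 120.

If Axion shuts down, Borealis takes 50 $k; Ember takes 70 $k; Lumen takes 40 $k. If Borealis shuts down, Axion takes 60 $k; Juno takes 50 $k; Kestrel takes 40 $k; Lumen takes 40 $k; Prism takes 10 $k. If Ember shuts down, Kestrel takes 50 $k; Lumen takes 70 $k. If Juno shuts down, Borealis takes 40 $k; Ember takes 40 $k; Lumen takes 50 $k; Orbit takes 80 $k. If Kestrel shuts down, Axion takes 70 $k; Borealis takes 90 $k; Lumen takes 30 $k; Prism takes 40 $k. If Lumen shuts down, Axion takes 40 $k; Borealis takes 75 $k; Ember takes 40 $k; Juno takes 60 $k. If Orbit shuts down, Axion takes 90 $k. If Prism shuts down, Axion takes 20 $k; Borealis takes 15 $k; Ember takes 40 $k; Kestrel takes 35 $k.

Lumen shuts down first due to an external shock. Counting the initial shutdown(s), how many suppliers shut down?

6

Round 1 — Lumen shuts down (initial).
  Axion: +40 → 40 < 70
  Borealis: +75 → 75 < 110
  Ember: +40 → 40 < 80
  Juno: +60 → 60 ≥ 50
Round 2 — Juno shuts down.
  Borealis: +40 → 115 ≥ 110
  Ember: +40 → 80 ≥ 80
  Orbit: +80 → 80 ≥ 40
Round 3 — Borealis, Ember, Orbit shut down.
  Axion: +60+90 → 190 ≥ 70
  Kestrel: +40+50 → 90 < 110
  Prism: +10 → 10 < 120
Round 4 — Axion shuts down.
No further shutdowns.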